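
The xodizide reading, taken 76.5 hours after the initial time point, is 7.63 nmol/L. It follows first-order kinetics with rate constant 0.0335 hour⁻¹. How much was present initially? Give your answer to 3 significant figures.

t½ = ln 2 / k = 0.69315 / 0.0335 ≈ 20.691 hours.
Number of half-lives elapsed: n = 76.5/20.691 ≈ 3.6973.
A₀ = A × 2^n = 7.63 × 2^3.6973 = 7.63 × 12.971 ≈ 98.972 nmol/L.

99.0 nmol/L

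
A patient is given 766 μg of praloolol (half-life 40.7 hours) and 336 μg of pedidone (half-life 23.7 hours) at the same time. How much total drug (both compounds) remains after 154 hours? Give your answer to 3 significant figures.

praloolol: 766 × (1/2)^(154/40.7) = 766 × (1/2)^3.7838 ≈ 55.616 μg.
pedidone: 336 × (1/2)^(154/23.7) = 336 × (1/2)^6.4979 ≈ 3.7177 μg.
Total = 55.616 + 3.7177 ≈ 59.333 μg.

59.3 μg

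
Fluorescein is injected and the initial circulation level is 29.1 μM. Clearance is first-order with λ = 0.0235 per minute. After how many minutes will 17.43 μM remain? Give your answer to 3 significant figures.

t½ = ln 2 / λ = 0.69315 / 0.0235 ≈ 29.496 minutes.
Fraction remaining = 17.43/29.1 ≈ 0.59897.
n = log₂(29.1/17.43) = ln(1.6695)/ln 2 ≈ 0.73945 half-lives.
t = n × t½ = 0.73945 × 29.496 ≈ 21.81 minutes.

21.8 minutes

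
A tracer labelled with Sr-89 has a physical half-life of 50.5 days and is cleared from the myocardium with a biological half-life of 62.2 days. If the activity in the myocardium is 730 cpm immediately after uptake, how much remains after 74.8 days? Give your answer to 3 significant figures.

1/t_eff = 1/t_phys + 1/t_biol = 1/50.5 + 1/62.2 = 0.035879 per day.
t_eff = 50.5 × 62.2 / (50.5 + 62.2) ≈ 27.871 days.
Remaining = 730 × (1/2)^(74.8/27.871) = 730 × (1/2)^2.6838 ≈ 113.61 cpm.

114 cpm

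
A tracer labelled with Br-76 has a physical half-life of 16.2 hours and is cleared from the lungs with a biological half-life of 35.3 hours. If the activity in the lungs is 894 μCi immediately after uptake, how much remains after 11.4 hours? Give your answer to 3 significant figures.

439 μCi

1/t_eff = 1/t_phys + 1/t_biol = 1/16.2 + 1/35.3 = 0.090057 per hour.
t_eff = 16.2 × 35.3 / (16.2 + 35.3) ≈ 11.104 hours.
Remaining = 894 × (1/2)^(11.4/11.104) = 894 × (1/2)^1.0266 ≈ 438.82 μCi.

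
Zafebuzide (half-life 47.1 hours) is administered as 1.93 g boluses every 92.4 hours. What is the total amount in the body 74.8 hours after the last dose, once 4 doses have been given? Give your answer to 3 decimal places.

0.860 g

The 4 doses were given 352, 259.6, 167.2, 74.8 hours ago.
Total = 1.93·(1/2)^(352/47.1) + 1.93·(1/2)^(259.6/47.1) + 1.93·(1/2)^(167.2/47.1) + 1.93·(1/2)^(74.8/47.1)
      = 0.01086 + 0.042304 + 0.16479 + 0.64193 ≈ 0.85989 g.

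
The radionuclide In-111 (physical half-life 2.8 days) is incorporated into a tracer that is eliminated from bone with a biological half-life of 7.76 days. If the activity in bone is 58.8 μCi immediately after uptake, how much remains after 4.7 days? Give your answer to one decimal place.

1/t_eff = 1/t_phys + 1/t_biol = 1/2.8 + 1/7.76 = 0.48601 per day.
t_eff = 2.8 × 7.76 / (2.8 + 7.76) ≈ 2.0576 days.
Remaining = 58.8 × (1/2)^(4.7/2.0576) = 58.8 × (1/2)^2.2842 ≈ 12.071 μCi.

12.1 μCi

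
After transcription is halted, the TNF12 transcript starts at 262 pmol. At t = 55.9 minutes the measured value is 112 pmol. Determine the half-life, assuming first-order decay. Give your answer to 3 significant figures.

A/A₀ = 112/262 ≈ 0.42748.
n = log₂(2.3393) ≈ 1.2261 half-lives elapsed in 55.9 minutes.
t½ = 55.9/1.2261 ≈ 45.593 minutes.

45.6 minutes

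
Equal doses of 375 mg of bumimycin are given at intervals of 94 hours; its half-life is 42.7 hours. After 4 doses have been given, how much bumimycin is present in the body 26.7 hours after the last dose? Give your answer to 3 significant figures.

310 mg

The 4 doses were given 308.7, 214.7, 120.7, 26.7 hours ago.
Total = 375·(1/2)^(308.7/42.7) + 375·(1/2)^(214.7/42.7) + 375·(1/2)^(120.7/42.7) + 375·(1/2)^(26.7/42.7)
      = 2.4988 + 11.493 + 52.858 + 243.11 ≈ 309.96 mg.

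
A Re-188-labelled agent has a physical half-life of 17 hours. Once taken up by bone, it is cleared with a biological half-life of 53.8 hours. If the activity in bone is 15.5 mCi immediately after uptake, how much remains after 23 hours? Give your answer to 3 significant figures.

4.51 mCi

1/t_eff = 1/t_phys + 1/t_biol = 1/17 + 1/53.8 = 0.077411 per hour.
t_eff = 17 × 53.8 / (17 + 53.8) ≈ 12.918 hours.
Remaining = 15.5 × (1/2)^(23/12.918) = 15.5 × (1/2)^1.7805 ≈ 4.5119 mCi.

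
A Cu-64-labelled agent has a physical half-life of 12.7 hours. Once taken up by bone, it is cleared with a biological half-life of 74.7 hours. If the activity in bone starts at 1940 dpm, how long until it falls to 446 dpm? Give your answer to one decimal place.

1/t_eff = 1/t_phys + 1/t_biol = 1/12.7 + 1/74.7 = 0.092127 per hour.
t_eff = 12.7 × 74.7 / (12.7 + 74.7) ≈ 10.855 hours.
n = log₂(1940/446) ≈ 2.1209; t = 2.1209 × 10.855 ≈ 23.022 hours.

23.0 hours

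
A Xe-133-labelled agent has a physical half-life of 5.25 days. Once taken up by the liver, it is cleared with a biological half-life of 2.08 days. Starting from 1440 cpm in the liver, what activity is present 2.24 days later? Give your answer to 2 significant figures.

1/t_eff = 1/t_phys + 1/t_biol = 1/5.25 + 1/2.08 = 0.67125 per day.
t_eff = 5.25 × 2.08 / (5.25 + 2.08) ≈ 1.4898 days.
Remaining = 1440 × (1/2)^(2.24/1.4898) = 1440 × (1/2)^1.5036 ≈ 507.85 cpm.

510 cpm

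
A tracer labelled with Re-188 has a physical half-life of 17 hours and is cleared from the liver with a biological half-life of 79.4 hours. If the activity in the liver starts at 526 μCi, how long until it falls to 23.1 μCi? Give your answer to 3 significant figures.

1/t_eff = 1/t_phys + 1/t_biol = 1/17 + 1/79.4 = 0.071418 per hour.
t_eff = 17 × 79.4 / (17 + 79.4) ≈ 14.002 hours.
n = log₂(526/23.1) ≈ 4.5091; t = 4.5091 × 14.002 ≈ 63.137 hours.

63.1 hours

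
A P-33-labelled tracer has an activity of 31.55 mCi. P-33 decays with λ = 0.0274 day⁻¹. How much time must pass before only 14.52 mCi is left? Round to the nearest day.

t½ = ln 2 / λ = 0.69315 / 0.0274 ≈ 25.297 days.
Fraction remaining = 14.52/31.55 ≈ 0.46022.
n = log₂(31.55/14.52) = ln(2.1729)/ln 2 ≈ 1.1196 half-lives.
t = n × t½ = 1.1196 × 25.297 ≈ 28.323 days.

28 days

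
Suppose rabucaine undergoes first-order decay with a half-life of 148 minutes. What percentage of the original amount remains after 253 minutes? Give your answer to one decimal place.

n = 253/148 ≈ 1.7095 half-lives.
Fraction remaining = (1/2)^1.7095 ≈ 0.30577, i.e. 30.577%.

30.6%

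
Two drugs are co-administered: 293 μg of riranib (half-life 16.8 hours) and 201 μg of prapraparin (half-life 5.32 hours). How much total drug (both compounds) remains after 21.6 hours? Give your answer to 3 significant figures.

riranib: 293 × (1/2)^(21.6/16.8) = 293 × (1/2)^1.2857 ≈ 120.18 μg.
prapraparin: 201 × (1/2)^(21.6/5.32) = 201 × (1/2)^4.0602 ≈ 12.049 μg.
Total = 120.18 + 12.049 ≈ 132.23 μg.

132 μg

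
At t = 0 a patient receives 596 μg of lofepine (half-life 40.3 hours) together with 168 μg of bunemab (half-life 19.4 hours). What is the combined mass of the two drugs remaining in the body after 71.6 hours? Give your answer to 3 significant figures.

lofepine: 596 × (1/2)^(71.6/40.3) = 596 × (1/2)^1.7767 ≈ 173.95 μg.
bunemab: 168 × (1/2)^(71.6/19.4) = 168 × (1/2)^3.6907 ≈ 13.01 μg.
Total = 173.95 + 13.01 ≈ 186.96 μg.

187 μg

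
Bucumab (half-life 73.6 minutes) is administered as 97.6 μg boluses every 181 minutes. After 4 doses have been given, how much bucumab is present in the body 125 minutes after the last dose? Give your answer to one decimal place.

36.7 μg

The 4 doses were given 668, 487, 306, 125 minutes ago.
Total = 97.6·(1/2)^(668/73.6) + 97.6·(1/2)^(487/73.6) + 97.6·(1/2)^(306/73.6) + 97.6·(1/2)^(125/73.6)
      = 0.18083 + 0.99444 + 5.4687 + 30.074 ≈ 36.718 μg.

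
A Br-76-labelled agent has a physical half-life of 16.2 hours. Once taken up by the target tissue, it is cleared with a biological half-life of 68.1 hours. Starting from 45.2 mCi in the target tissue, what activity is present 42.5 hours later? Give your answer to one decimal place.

1/t_eff = 1/t_phys + 1/t_biol = 1/16.2 + 1/68.1 = 0.076413 per hour.
t_eff = 16.2 × 68.1 / (16.2 + 68.1) ≈ 13.087 hours.
Remaining = 45.2 × (1/2)^(42.5/13.087) = 45.2 × (1/2)^3.2475 ≈ 4.7592 mCi.

4.8 mCi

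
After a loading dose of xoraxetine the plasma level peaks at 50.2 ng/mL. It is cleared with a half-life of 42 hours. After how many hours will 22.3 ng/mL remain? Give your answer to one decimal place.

Fraction remaining = 22.3/50.2 ≈ 0.44422.
n = log₂(50.2/22.3) = ln(2.2511)/ln 2 ≈ 1.1706 half-lives.
t = n × t½ = 1.1706 × 42 ≈ 49.167 hours.

49.2 hours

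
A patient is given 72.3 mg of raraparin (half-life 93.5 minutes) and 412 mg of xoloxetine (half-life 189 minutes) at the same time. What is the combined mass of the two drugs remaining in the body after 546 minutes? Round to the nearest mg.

raraparin: 72.3 × (1/2)^(546/93.5) = 72.3 × (1/2)^5.8396 ≈ 1.2626 mg.
xoloxetine: 412 × (1/2)^(546/189) = 412 × (1/2)^2.8889 ≈ 55.623 mg.
Total = 1.2626 + 55.623 ≈ 56.886 mg.

57 mg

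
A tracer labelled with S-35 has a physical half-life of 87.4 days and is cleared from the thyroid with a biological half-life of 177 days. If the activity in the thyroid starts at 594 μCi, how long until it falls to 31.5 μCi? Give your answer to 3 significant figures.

248 days

1/t_eff = 1/t_phys + 1/t_biol = 1/87.4 + 1/177 = 0.017091 per day.
t_eff = 87.4 × 177 / (87.4 + 177) ≈ 58.509 days.
n = log₂(594/31.5) ≈ 4.237; t = 4.237 × 58.509 ≈ 247.91 days.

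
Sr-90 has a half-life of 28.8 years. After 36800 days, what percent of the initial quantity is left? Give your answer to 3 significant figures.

36800 days = 100.822 years.
n = 100.822/28.8 ≈ 3.5008 half-lives.
Fraction remaining = (1/2)^3.5008 ≈ 0.088342, i.e. 8.8342%.

8.83%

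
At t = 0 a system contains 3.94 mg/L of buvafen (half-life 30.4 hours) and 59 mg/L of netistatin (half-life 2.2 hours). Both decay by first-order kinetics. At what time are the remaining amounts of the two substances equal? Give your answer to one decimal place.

Set 3.94·(1/2)^(t/30.4) = 59·(1/2)^(t/2.2).
Taking log₂: log₂(3.94/59) = t·(1/30.4 − 1/2.2).
log₂(0.06678) = -3.9044; 1/30.4 − 1/2.2 = -0.42165.
t = -3.9044 / -0.42165 ≈ 9.2599 hours.

9.3 hours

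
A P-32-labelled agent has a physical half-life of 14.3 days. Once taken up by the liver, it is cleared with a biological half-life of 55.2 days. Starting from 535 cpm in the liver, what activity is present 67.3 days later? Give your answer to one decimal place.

1/t_eff = 1/t_phys + 1/t_biol = 1/14.3 + 1/55.2 = 0.088046 per day.
t_eff = 14.3 × 55.2 / (14.3 + 55.2) ≈ 11.358 days.
Remaining = 535 × (1/2)^(67.3/11.358) = 535 × (1/2)^5.9255 ≈ 8.8024 cpm.

8.8 cpm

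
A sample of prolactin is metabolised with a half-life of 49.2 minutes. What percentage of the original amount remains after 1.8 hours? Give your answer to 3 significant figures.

1.8 hours = 108 minutes.
n = 108/49.2 ≈ 2.1951 half-lives.
Fraction remaining = (1/2)^2.1951 ≈ 0.21837, i.e. 21.837%.

21.8%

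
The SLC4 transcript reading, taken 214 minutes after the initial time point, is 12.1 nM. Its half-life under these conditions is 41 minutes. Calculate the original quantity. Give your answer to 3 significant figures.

451 nM

Number of half-lives elapsed: n = 214/41 ≈ 5.2195.
A₀ = A × 2^n = 12.1 × 2^5.2195 = 12.1 × 37.259 ≈ 450.83 nM.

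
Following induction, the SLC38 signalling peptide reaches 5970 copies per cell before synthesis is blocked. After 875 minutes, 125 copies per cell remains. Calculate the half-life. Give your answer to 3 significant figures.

157 minutes

A/A₀ = 125/5970 ≈ 0.020938.
n = log₂(47.76) ≈ 5.5777 half-lives elapsed in 875 minutes.
t½ = 875/5.5777 ≈ 156.87 minutes.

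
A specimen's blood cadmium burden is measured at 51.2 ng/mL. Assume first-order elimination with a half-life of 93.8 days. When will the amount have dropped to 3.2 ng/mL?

375.2 days

3.2/51.2 = 1/16, so 4 half-lives have elapsed.
t = 4 × 93.8 = 375.2 days.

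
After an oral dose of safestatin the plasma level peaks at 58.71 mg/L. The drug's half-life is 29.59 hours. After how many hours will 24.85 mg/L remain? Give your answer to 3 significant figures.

36.7 hours

Fraction remaining = 24.85/58.71 ≈ 0.42327.
n = log₂(58.71/24.85) = ln(2.3626)/ln 2 ≈ 1.2404 half-lives.
t = n × t½ = 1.2404 × 29.59 ≈ 36.702 hours.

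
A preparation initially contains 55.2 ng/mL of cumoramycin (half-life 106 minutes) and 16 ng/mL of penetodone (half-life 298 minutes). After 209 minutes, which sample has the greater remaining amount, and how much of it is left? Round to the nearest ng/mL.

cumoramycin: 55.2 × (1/2)^1.9717 ≈ 14.073 ng/mL.
penetodone: 16 × (1/2)^0.70134 ≈ 9.84 ng/mL.
Cumoramycin has more remaining, at ≈ 14.073 ng/mL.

cumoramycin, 14 ng/mL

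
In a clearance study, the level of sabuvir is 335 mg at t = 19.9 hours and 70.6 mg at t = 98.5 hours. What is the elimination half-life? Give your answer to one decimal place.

Over Δt = 98.5 − 19.9 = 78.6 hours, the level fell by a factor of 335/70.6 ≈ 4.745.
n = log₂(4.745) ≈ 2.2464 half-lives, so t½ = 78.6/2.2464 ≈ 34.989 hours.

35.0 hours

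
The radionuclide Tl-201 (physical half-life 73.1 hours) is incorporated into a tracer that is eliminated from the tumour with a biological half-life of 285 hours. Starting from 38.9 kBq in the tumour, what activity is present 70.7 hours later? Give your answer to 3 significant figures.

1/t_eff = 1/t_phys + 1/t_biol = 1/73.1 + 1/285 = 0.017189 per hour.
t_eff = 73.1 × 285 / (73.1 + 285) ≈ 58.178 hours.
Remaining = 38.9 × (1/2)^(70.7/58.178) = 38.9 × (1/2)^1.2152 ≈ 16.754 kBq.

16.8 kBq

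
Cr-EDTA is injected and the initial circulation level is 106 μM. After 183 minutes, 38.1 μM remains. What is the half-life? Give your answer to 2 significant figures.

120 minutes

A/A₀ = 38.1/106 ≈ 0.35943.
n = log₂(2.7822) ≈ 1.4762 half-lives elapsed in 183 minutes.
t½ = 183/1.4762 ≈ 123.97 minutes.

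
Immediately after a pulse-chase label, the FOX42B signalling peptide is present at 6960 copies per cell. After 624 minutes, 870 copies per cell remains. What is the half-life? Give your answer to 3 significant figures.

208 minutes

A/A₀ = 870/6960 ≈ 0.125.
n = log₂(8) ≈ 3 half-lives elapsed in 624 minutes.
t½ = 624/3 ≈ 208 minutes.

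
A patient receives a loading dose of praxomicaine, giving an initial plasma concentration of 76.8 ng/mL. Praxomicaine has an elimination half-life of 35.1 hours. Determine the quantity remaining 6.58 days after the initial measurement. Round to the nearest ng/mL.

Convert the elapsed time: 6.58 days = 157.92 hours.
Number of half-lives: n = 157.92/35.1 ≈ 4.4991.
Remaining = 76.8 × (1/2)^4.4991 = 76.8 × 0.04422 ≈ 3.3961 ng/mL.

3 ng/mL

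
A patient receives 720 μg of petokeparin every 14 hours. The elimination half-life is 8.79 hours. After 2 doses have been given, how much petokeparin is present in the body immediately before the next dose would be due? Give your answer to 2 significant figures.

320 μg

The 2 doses were given 28, 14 hours ago.
Total = 720·(1/2)^(28/8.79) + 720·(1/2)^(14/8.79)
      = 79.144 + 238.71 ≈ 317.86 μg.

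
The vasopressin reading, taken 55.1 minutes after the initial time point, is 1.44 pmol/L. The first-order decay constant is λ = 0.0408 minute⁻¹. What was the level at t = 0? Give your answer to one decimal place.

13.6 pmol/L

t½ = ln 2 / λ = 0.69315 / 0.0408 ≈ 16.989 minutes.
Number of half-lives elapsed: n = 55.1/16.989 ≈ 3.2433.
A₀ = A × 2^n = 1.44 × 2^3.2433 = 1.44 × 9.4695 ≈ 13.636 pmol/L.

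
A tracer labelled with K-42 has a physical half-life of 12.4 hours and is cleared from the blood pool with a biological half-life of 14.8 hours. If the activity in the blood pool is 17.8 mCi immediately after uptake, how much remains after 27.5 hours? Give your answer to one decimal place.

1/t_eff = 1/t_phys + 1/t_biol = 1/12.4 + 1/14.8 = 0.14821 per hour.
t_eff = 12.4 × 14.8 / (12.4 + 14.8) ≈ 6.7471 hours.
Remaining = 17.8 × (1/2)^(27.5/6.7471) = 17.8 × (1/2)^4.0759 ≈ 1.0555 mCi.

1.1 mCi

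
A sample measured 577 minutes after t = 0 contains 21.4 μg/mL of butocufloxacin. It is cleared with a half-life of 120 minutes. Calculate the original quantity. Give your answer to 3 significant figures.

Number of half-lives elapsed: n = 577/120 ≈ 4.8083.
A₀ = A × 2^n = 21.4 × 2^4.8083 = 21.4 × 28.019 ≈ 599.61 μg/mL.

600 μg/mL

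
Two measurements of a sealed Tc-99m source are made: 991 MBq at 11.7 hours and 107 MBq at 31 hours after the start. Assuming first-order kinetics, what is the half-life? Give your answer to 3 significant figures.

6.01 hours

Over Δt = 31 − 11.7 = 19.3 hours, the level fell by a factor of 991/107 ≈ 9.2617.
n = log₂(9.2617) ≈ 3.2113 half-lives, so t½ = 19.3/3.2113 ≈ 6.0101 hours.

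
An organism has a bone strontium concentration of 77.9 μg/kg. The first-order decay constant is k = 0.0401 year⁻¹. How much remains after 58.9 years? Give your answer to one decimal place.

7.3 μg/kg

t½ = ln 2 / k = 0.69315 / 0.0401 ≈ 17.285 years.
Number of half-lives: n = 58.9/17.285 ≈ 3.4075.
Remaining = 77.9 × (1/2)^3.4075 = 77.9 × 0.094242 ≈ 7.3414 μg/kg.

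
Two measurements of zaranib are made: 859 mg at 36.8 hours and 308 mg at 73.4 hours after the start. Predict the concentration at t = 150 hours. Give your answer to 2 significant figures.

36 mg

Over Δt = 73.4 − 36.8 = 36.6 hours, the level fell by a factor of 859/308 ≈ 2.789.
n = log₂(2.789) ≈ 1.4797 half-lives, so t½ = 36.6/1.4797 ≈ 24.734 hours.
From t = 73.4 to t = 150: 308 × (1/2)^((150−73.4)/24.734) ≈ 35.999 mg.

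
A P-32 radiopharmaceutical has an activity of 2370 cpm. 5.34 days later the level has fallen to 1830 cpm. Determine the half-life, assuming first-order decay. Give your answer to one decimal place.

A/A₀ = 1830/2370 ≈ 0.77215.
n = log₂(1.2951) ≈ 0.37304 half-lives elapsed in 5.34 days.
t½ = 5.34/0.37304 ≈ 14.315 days.

14.3 days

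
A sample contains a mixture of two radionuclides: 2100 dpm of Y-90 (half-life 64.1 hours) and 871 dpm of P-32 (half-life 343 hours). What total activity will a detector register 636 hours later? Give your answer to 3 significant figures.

Y-90: 2100 × (1/2)^(636/64.1) = 2100 × (1/2)^9.922 ≈ 2.1647 dpm.
P-32: 871 × (1/2)^(636/343) = 871 × (1/2)^1.8542 ≈ 240.9 dpm.
Total = 2.1647 + 240.9 ≈ 243.07 dpm.

243 dpm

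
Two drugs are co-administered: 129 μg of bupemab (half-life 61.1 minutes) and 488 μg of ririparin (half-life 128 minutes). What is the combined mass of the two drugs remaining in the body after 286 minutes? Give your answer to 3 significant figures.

109 μg

bupemab: 129 × (1/2)^(286/61.1) = 129 × (1/2)^4.6809 ≈ 5.0294 μg.
ririparin: 488 × (1/2)^(286/128) = 488 × (1/2)^2.2344 ≈ 103.71 μg.
Total = 5.0294 + 103.71 ≈ 108.74 μg.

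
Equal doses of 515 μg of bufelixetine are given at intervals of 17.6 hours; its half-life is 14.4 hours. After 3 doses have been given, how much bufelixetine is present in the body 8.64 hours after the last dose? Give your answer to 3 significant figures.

548 μg

The 3 doses were given 43.84, 26.24, 8.64 hours ago.
Total = 515·(1/2)^(43.84/14.4) + 515·(1/2)^(26.24/14.4) + 515·(1/2)^(8.64/14.4)
      = 62.422 + 145.63 + 339.77 ≈ 547.83 μg.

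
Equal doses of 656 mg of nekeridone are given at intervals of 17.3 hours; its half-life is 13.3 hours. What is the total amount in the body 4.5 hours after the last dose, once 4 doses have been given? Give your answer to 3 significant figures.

850 mg

The 4 doses were given 56.4, 39.1, 21.8, 4.5 hours ago.
Total = 656·(1/2)^(56.4/13.3) + 656·(1/2)^(39.1/13.3) + 656·(1/2)^(21.8/13.3) + 656·(1/2)^(4.5/13.3)
      = 34.702 + 85.491 + 210.61 + 518.86 ≈ 849.67 mg.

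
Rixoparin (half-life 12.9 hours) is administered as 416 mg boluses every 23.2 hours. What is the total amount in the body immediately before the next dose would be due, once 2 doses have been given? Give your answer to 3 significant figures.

The 2 doses were given 46.4, 23.2 hours ago.
Total = 416·(1/2)^(46.4/12.9) + 416·(1/2)^(23.2/12.9)
      = 34.381 + 119.59 ≈ 153.97 mg.

154 mg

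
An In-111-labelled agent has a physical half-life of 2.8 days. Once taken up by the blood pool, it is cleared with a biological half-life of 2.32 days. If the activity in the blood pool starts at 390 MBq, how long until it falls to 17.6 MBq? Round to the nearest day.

1/t_eff = 1/t_phys + 1/t_biol = 1/2.8 + 1/2.32 = 0.78818 per day.
t_eff = 2.8 × 2.32 / (2.8 + 2.32) ≈ 1.2688 days.
n = log₂(390/17.6) ≈ 4.4698; t = 4.4698 × 1.2688 ≈ 5.6711 days.

6 days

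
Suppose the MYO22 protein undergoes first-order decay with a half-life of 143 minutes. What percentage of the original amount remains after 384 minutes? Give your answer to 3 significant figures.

n = 384/143 ≈ 2.6853 half-lives.
Fraction remaining = (1/2)^2.6853 ≈ 0.15547, i.e. 15.547%.

15.5%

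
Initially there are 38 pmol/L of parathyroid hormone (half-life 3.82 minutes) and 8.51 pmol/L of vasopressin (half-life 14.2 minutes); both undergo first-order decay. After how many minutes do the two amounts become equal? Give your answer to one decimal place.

Set 38·(1/2)^(t/3.82) = 8.51·(1/2)^(t/14.2).
Taking log₂: log₂(38/8.51) = t·(1/3.82 − 1/14.2).
log₂(4.4653) = 2.1588; 1/3.82 − 1/14.2 = 0.19136.
t = 2.1588 / 0.19136 ≈ 11.281 minutes.

11.3 minutes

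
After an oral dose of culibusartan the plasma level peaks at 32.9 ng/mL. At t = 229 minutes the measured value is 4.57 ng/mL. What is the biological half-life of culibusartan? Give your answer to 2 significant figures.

A/A₀ = 4.57/32.9 ≈ 0.13891.
n = log₂(7.1991) ≈ 2.8478 half-lives elapsed in 229 minutes.
t½ = 229/2.8478 ≈ 80.412 minutes.

80 minutes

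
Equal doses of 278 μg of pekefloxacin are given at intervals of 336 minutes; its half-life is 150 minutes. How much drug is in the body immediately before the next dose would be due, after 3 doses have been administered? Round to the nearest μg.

74 μg

The 3 doses were given 1008, 672, 336 minutes ago.
Total = 278·(1/2)^(1008/150) + 278·(1/2)^(672/150) + 278·(1/2)^(336/150)
      = 2.6371 + 12.457 + 58.849 ≈ 73.943 μg.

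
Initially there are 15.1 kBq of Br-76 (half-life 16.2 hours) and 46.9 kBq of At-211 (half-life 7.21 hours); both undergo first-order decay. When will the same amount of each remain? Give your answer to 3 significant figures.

21.2 hours

Set 15.1·(1/2)^(t/16.2) = 46.9·(1/2)^(t/7.21).
Taking log₂: log₂(15.1/46.9) = t·(1/16.2 − 1/7.21).
log₂(0.32196) = -1.635; 1/16.2 − 1/7.21 = -0.076968.
t = -1.635 / -0.076968 ≈ 21.243 hours.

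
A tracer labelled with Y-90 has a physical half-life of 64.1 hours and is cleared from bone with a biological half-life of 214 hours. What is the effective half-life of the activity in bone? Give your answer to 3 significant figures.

1/t_eff = 1/t_phys + 1/t_biol = 1/64.1 + 1/214 = 0.020274 per hour.
t_eff = 64.1 × 214 / (64.1 + 214) ≈ 49.325 hours.

49.3 hours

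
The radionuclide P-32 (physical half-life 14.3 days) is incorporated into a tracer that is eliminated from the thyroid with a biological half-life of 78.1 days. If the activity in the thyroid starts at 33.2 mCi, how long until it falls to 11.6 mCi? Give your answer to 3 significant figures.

18.3 days

1/t_eff = 1/t_phys + 1/t_biol = 1/14.3 + 1/78.1 = 0.082734 per day.
t_eff = 14.3 × 78.1 / (14.3 + 78.1) ≈ 12.087 days.
n = log₂(33.2/11.6) ≈ 1.5171; t = 1.5171 × 12.087 ≈ 18.337 days.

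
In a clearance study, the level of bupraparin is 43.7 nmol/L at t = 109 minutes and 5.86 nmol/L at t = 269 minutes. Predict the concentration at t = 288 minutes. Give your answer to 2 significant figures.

Over Δt = 269 − 109 = 160 minutes, the level fell by a factor of 43.7/5.86 ≈ 7.4573.
n = log₂(7.4573) ≈ 2.8987 half-lives, so t½ = 160/2.8987 ≈ 55.198 minutes.
From t = 269 to t = 288: 5.86 × (1/2)^((288−269)/55.198) ≈ 4.6161 nmol/L.

4.6 nmol/L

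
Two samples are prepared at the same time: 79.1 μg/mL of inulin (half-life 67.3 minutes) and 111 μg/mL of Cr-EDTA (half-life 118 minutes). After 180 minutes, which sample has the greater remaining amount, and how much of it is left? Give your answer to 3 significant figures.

Cr-EDTA, 38.6 μg/mL

inulin: 79.1 × (1/2)^2.6746 ≈ 12.389 μg/mL.
Cr-EDTA: 111 × (1/2)^1.5254 ≈ 38.559 μg/mL.
Cr-EDTA has more remaining, at ≈ 38.559 μg/mL.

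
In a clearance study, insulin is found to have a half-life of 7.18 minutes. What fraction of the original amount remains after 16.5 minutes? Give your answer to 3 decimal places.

0.203

n = 16.5/7.18 ≈ 2.2981 half-lives.
Fraction remaining = (1/2)^2.2981 ≈ 0.20334.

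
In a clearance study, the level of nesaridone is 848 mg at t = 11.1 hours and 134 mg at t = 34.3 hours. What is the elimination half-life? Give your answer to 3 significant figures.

8.72 hours

Over Δt = 34.3 − 11.1 = 23.2 hours, the level fell by a factor of 848/134 ≈ 6.3284.
n = log₂(6.3284) ≈ 2.6618 half-lives, so t½ = 23.2/2.6618 ≈ 8.7158 hours.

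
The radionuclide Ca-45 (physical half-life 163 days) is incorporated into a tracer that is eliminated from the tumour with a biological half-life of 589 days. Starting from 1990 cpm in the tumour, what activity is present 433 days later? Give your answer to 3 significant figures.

1/t_eff = 1/t_phys + 1/t_biol = 1/163 + 1/589 = 0.0078328 per day.
t_eff = 163 × 589 / (163 + 589) ≈ 127.67 days.
Remaining = 1990 × (1/2)^(433/127.67) = 1990 × (1/2)^3.3916 ≈ 189.62 cpm.

190 cpm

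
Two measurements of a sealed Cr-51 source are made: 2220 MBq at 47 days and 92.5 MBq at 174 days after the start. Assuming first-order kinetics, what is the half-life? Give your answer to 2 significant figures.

Over Δt = 174 − 47 = 127 days, the level fell by a factor of 2220/92.5 ≈ 24.
n = log₂(24) ≈ 4.585 half-lives, so t½ = 127/4.585 ≈ 27.699 days.

28 days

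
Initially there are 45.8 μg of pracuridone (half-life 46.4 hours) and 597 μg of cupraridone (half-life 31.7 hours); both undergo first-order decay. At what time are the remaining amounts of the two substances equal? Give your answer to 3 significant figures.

371 hours

Set 45.8·(1/2)^(t/46.4) = 597·(1/2)^(t/31.7).
Taking log₂: log₂(45.8/597) = t·(1/46.4 − 1/31.7).
log₂(0.076717) = -3.7043; 1/46.4 − 1/31.7 = -0.009994.
t = -3.7043 / -0.009994 ≈ 370.65 hours.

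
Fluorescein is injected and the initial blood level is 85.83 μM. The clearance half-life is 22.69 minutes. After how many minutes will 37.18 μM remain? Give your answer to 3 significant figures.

27.4 minutes

Fraction remaining = 37.18/85.83 ≈ 0.43318.
n = log₂(85.83/37.18) = ln(2.3085)/ln 2 ≈ 1.207 half-lives.
t = n × t½ = 1.207 × 22.69 ≈ 27.386 minutes.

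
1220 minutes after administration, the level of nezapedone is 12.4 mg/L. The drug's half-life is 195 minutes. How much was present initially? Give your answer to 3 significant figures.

948 mg/L

Number of half-lives elapsed: n = 1220/195 ≈ 6.2564.
A₀ = A × 2^n = 12.4 × 2^6.2564 = 12.4 × 76.448 ≈ 947.96 mg/L.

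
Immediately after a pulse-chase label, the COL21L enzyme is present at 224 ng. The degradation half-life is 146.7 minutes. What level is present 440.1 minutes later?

Elapsed time is 3 half-lives (440.1/146.7).
Each half-life halves the amount: 224 × (1/2)^3 = 224/8 = 28 ng.

28 ng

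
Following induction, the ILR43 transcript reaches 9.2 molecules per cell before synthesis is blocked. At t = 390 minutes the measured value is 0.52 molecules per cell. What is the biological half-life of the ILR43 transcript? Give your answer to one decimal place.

A/A₀ = 0.52/9.2 ≈ 0.056522.
n = log₂(17.692) ≈ 4.1451 half-lives elapsed in 390 minutes.
t½ = 390/4.1451 ≈ 94.088 minutes.

94.1 minutes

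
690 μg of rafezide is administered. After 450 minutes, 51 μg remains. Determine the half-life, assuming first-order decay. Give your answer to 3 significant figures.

A/A₀ = 51/690 ≈ 0.073913.
n = log₂(13.529) ≈ 3.758 half-lives elapsed in 450 minutes.
t½ = 450/3.758 ≈ 119.74 minutes.

120 minutes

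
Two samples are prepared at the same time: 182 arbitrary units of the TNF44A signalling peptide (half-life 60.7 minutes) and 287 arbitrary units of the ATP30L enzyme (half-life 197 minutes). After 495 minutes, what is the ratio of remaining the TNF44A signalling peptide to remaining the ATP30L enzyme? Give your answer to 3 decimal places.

TNF44A signalling peptide: 182 × (1/2)^(495/60.7) = 182 × (1/2)^8.1549 ≈ 0.63858 arbitrary units.
ATP30L enzyme: 287 × (1/2)^(495/197) = 287 × (1/2)^2.5127 ≈ 50.291 arbitrary units.
Ratio ≈ 0.63858 / 50.291 ≈ 0.012698.

0.013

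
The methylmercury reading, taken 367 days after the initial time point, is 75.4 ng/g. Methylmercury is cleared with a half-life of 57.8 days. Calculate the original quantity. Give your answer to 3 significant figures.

6150 ng/g

Number of half-lives elapsed: n = 367/57.8 ≈ 6.3495.
A₀ = A × 2^n = 75.4 × 2^6.3495 = 75.4 × 81.543 ≈ 6148.3 ng/g.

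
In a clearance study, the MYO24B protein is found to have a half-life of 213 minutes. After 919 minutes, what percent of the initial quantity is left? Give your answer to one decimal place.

n = 919/213 ≈ 4.3146 half-lives.
Fraction remaining = (1/2)^4.3146 ≈ 0.050256, i.e. 5.0256%.

5.0%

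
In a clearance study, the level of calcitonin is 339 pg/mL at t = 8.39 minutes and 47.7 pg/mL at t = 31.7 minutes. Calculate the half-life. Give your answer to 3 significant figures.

Over Δt = 31.7 − 8.39 = 23.31 minutes, the level fell by a factor of 339/47.7 ≈ 7.1069.
n = log₂(7.1069) ≈ 2.8292 half-lives, so t½ = 23.31/2.8292 ≈ 8.239 minutes.

8.24 minutes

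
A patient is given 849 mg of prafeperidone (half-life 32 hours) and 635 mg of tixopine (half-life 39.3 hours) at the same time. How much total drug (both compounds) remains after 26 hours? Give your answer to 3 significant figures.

prafeperidone: 849 × (1/2)^(26/32) = 849 × (1/2)^0.8125 ≈ 483.42 mg.
tixopine: 635 × (1/2)^(26/39.3) = 635 × (1/2)^0.66158 ≈ 401.44 mg.
Total = 483.42 + 401.44 ≈ 884.85 mg.

885 mg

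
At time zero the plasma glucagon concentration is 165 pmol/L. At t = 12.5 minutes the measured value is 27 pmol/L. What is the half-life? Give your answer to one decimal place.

A/A₀ = 27/165 ≈ 0.16364.
n = log₂(6.1111) ≈ 2.6114 half-lives elapsed in 12.5 minutes.
t½ = 12.5/2.6114 ≈ 4.7866 minutes.

4.8 minutes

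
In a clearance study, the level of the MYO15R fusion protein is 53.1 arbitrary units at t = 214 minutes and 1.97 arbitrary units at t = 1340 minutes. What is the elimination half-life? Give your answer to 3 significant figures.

Over Δt = 1340 − 214 = 1126 minutes, the level fell by a factor of 53.1/1.97 ≈ 26.954.
n = log₂(26.954) ≈ 4.7524 half-lives, so t½ = 1126/4.7524 ≈ 236.93 minutes.

237 minutes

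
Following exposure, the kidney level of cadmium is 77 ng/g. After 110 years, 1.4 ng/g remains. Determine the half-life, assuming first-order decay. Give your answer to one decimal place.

A/A₀ = 1.4/77 ≈ 0.018182.
n = log₂(55) ≈ 5.7814 half-lives elapsed in 110 years.
t½ = 110/5.7814 ≈ 19.027 years.

19.0 years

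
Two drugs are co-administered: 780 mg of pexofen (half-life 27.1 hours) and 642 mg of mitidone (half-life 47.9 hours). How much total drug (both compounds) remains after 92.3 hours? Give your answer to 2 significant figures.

pexofen: 780 × (1/2)^(92.3/27.1) = 780 × (1/2)^3.4059 ≈ 73.589 mg.
mitidone: 642 × (1/2)^(92.3/47.9) = 642 × (1/2)^1.9269 ≈ 168.84 mg.
Total = 73.589 + 168.84 ≈ 242.43 mg.

240 mg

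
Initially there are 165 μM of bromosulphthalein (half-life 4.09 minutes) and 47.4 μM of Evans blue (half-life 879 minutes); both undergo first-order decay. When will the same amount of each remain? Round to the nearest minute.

7 minutes

Set 165·(1/2)^(t/4.09) = 47.4·(1/2)^(t/879).
Taking log₂: log₂(165/47.4) = t·(1/4.09 − 1/879).
log₂(3.481) = 1.7995; 1/4.09 − 1/879 = 0.24336.
t = 1.7995 / 0.24336 ≈ 7.3944 minutes.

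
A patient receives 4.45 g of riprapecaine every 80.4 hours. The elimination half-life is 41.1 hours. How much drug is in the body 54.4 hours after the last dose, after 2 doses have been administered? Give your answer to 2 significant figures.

The 2 doses were given 134.8, 54.4 hours ago.
Total = 4.45·(1/2)^(134.8/41.1) + 4.45·(1/2)^(54.4/41.1)
      = 0.45818 + 1.7779 ≈ 2.2361 g.

2.2 g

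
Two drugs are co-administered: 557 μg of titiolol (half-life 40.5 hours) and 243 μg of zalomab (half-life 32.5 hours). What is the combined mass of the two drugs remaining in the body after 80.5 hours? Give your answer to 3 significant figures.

184 μg

titiolol: 557 × (1/2)^(80.5/40.5) = 557 × (1/2)^1.9877 ≈ 140.45 μg.
zalomab: 243 × (1/2)^(80.5/32.5) = 243 × (1/2)^2.4769 ≈ 43.649 μg.
Total = 140.45 + 43.649 ≈ 184.1 μg.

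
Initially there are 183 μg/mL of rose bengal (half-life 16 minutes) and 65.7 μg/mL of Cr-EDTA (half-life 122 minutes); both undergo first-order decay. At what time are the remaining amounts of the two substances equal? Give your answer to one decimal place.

Set 183·(1/2)^(t/16) = 65.7·(1/2)^(t/122).
Taking log₂: log₂(183/65.7) = t·(1/16 − 1/122).
log₂(2.7854) = 1.4779; 1/16 − 1/122 = 0.054303.
t = 1.4779 / 0.054303 ≈ 27.215 minutes.

27.2 minutes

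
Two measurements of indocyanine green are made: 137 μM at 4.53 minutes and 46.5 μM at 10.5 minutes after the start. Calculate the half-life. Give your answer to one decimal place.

3.8 minutes

Over Δt = 10.5 − 4.53 = 5.97 minutes, the level fell by a factor of 137/46.5 ≈ 2.9462.
n = log₂(2.9462) ≈ 1.5589 half-lives, so t½ = 5.97/1.5589 ≈ 3.8297 minutes.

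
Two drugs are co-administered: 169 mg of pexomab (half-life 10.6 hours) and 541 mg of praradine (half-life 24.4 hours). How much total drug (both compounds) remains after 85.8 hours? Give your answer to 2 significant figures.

48 mg

pexomab: 169 × (1/2)^(85.8/10.6) = 169 × (1/2)^8.0943 ≈ 0.61837 mg.
praradine: 541 × (1/2)^(85.8/24.4) = 541 × (1/2)^3.5164 ≈ 47.278 mg.
Total = 0.61837 + 47.278 ≈ 47.896 mg.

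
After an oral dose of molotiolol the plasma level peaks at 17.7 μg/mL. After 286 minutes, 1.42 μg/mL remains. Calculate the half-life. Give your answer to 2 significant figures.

A/A₀ = 1.42/17.7 ≈ 0.080226.
n = log₂(12.465) ≈ 3.6398 half-lives elapsed in 286 minutes.
t½ = 286/3.6398 ≈ 78.576 minutes.

79 minutes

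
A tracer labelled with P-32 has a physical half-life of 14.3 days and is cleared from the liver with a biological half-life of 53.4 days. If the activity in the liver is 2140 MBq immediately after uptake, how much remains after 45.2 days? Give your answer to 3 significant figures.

133 MBq

1/t_eff = 1/t_phys + 1/t_biol = 1/14.3 + 1/53.4 = 0.088657 per day.
t_eff = 14.3 × 53.4 / (14.3 + 53.4) ≈ 11.279 days.
Remaining = 2140 × (1/2)^(45.2/11.279) = 2140 × (1/2)^4.0073 ≈ 133.08 MBq.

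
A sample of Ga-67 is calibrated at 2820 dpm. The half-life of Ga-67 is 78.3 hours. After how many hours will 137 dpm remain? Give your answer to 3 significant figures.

Fraction remaining = 137/2820 ≈ 0.048582.
n = log₂(2820/137) = ln(20.584)/ln 2 ≈ 4.3634 half-lives.
t = n × t½ = 4.3634 × 78.3 ≈ 341.66 hours.

342 hours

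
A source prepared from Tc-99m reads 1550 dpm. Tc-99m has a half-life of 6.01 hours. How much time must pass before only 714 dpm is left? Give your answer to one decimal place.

6.7 hours

Fraction remaining = 714/1550 ≈ 0.46065.
n = log₂(1550/714) = ln(2.1709)/ln 2 ≈ 1.1183 half-lives.
t = n × t½ = 1.1183 × 6.01 ≈ 6.7208 hours.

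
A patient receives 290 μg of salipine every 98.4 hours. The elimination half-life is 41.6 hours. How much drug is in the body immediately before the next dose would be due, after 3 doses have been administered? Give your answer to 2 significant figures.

69 μg

The 3 doses were given 295.2, 196.8, 98.4 hours ago.
Total = 290·(1/2)^(295.2/41.6) + 290·(1/2)^(196.8/41.6) + 290·(1/2)^(98.4/41.6)
      = 2.1195 + 10.922 + 56.279 ≈ 69.32 μg.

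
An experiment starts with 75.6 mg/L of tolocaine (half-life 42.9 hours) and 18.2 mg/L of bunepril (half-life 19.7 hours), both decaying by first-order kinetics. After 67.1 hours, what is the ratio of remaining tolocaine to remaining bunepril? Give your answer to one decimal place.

14.9

tolocaine: 75.6 × (1/2)^(67.1/42.9) = 75.6 × (1/2)^1.5641 ≈ 25.567 mg/L.
bunepril: 18.2 × (1/2)^(67.1/19.7) = 18.2 × (1/2)^3.4061 ≈ 1.7169 mg/L.
Ratio ≈ 25.567 / 1.7169 ≈ 14.892.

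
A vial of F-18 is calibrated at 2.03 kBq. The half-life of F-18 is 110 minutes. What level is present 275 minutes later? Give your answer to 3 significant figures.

Number of half-lives: n = 275/110 ≈ 2.5.
Remaining = 2.03 × (1/2)^2.5 = 2.03 × 0.17678 ≈ 0.35886 kBq.

0.359 kBq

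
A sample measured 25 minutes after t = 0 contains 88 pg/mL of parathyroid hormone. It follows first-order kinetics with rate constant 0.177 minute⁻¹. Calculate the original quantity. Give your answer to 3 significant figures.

7350 pg/mL

t½ = ln 2 / k = 0.69315 / 0.177 ≈ 3.9161 minutes.
Number of half-lives elapsed: n = 25/3.9161 ≈ 6.3839.
A₀ = A × 2^n = 88 × 2^6.3839 = 88 × 83.513 ≈ 7349.1 pg/mL.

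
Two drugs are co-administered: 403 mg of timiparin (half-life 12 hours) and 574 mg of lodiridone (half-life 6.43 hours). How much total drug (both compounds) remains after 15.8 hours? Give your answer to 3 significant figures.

266 mg

timiparin: 403 × (1/2)^(15.8/12) = 403 × (1/2)^1.3167 ≈ 161.79 mg.
lodiridone: 574 × (1/2)^(15.8/6.43) = 574 × (1/2)^2.4572 ≈ 104.52 mg.
Total = 161.79 + 104.52 ≈ 266.31 mg.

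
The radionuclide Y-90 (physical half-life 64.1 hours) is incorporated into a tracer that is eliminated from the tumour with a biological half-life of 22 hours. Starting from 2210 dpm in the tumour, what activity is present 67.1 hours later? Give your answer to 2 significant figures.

1/t_eff = 1/t_phys + 1/t_biol = 1/64.1 + 1/22 = 0.061055 per hour.
t_eff = 64.1 × 22 / (64.1 + 22) ≈ 16.379 hours.
Remaining = 2210 × (1/2)^(67.1/16.379) = 2210 × (1/2)^4.0968 ≈ 129.16 dpm.

130 dpm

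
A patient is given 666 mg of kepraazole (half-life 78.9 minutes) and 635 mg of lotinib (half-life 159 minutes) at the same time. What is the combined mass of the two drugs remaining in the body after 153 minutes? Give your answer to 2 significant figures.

500 mg

kepraazole: 666 × (1/2)^(153/78.9) = 666 × (1/2)^1.9392 ≈ 173.67 mg.
lotinib: 635 × (1/2)^(153/159) = 635 × (1/2)^0.96226 ≈ 325.91 mg.
Total = 173.67 + 325.91 ≈ 499.59 mg.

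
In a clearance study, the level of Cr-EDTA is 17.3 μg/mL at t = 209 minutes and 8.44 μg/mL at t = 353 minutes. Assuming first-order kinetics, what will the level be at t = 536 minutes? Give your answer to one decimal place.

3.4 μg/mL

Over Δt = 353 − 209 = 144 minutes, the level fell by a factor of 17.3/8.44 ≈ 2.0498.
n = log₂(2.0498) ≈ 1.0355 half-lives, so t½ = 144/1.0355 ≈ 139.07 minutes.
From t = 353 to t = 536: 8.44 × (1/2)^((536−353)/139.07) ≈ 3.3902 μg/mL.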